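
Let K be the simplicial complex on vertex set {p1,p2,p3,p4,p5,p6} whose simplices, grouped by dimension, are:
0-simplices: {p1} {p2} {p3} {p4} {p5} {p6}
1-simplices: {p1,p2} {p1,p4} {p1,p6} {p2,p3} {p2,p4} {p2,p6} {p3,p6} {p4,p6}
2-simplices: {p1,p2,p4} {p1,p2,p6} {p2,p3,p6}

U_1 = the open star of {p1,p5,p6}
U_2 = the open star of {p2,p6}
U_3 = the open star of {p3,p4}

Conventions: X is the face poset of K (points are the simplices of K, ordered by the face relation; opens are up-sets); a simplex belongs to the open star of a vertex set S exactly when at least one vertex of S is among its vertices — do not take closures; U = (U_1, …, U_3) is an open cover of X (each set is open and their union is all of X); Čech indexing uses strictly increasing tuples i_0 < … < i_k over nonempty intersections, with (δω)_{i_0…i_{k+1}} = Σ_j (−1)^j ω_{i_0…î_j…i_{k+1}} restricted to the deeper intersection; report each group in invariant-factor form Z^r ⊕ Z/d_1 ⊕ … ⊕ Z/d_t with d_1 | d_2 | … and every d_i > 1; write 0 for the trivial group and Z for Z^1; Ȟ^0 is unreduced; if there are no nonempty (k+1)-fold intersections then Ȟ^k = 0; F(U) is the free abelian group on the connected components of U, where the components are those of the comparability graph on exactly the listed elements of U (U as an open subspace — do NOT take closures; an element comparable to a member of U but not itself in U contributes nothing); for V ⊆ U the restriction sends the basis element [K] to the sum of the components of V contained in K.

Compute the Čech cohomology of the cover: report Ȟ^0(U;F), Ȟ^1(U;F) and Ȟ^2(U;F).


nonempty intersections:
  U1={{p1},{p5},{p6},{p1,p2},{p1,p4},{p1,p6},{p2,p6},{p3,p6},{p4,p6},{p1,p2,p4},{p1,p2,p6},{p2,p3,p6}} U2={{p2},{p6},{p1,p2},{p1,p6},{p2,p3},{p2,p4},{p2,p6},{p3,p6},{p4,p6},{p1,p2,p4},{p1,p2,p6},{p2,p3,p6}} U3={{p3},{p4},{p1,p4},{p2,p3},{p2,p4},{p3,p6},{p4,p6},{p1,p2,p4},{p2,p3,p6}}
  U12={{p6},{p1,p2},{p1,p6},{p2,p6},{p3,p6},{p4,p6},{p1,p2,p4},{p1,p2,p6},{p2,p3,p6}} U13={{p1,p4},{p3,p6},{p4,p6},{p1,p2,p4},{p2,p3,p6}} U23={{p2,p3},{p2,p4},{p3,p6},{p4,p6},{p1,p2,p4},{p2,p3,p6}}
  U123={{p3,p6},{p4,p6},{p1,p2,p4},{p2,p3,p6}}
components per intersection:
  U1: {{p1},{p6},{p1,p2},{p1,p4},{p1,p6},{p2,p6},{p3,p6},{p4,p6},{p1,p2,p4},{p1,p2,p6},{p2,p3,p6}} {{p5}}
  U2: {{p2},{p6},{p1,p2},{p1,p6},{p2,p3},{p2,p4},{p2,p6},{p3,p6},{p4,p6},{p1,p2,p4},{p1,p2,p6},{p2,p3,p6}}
  U3: {{p3},{p2,p3},{p3,p6},{p2,p3,p6}} {{p4},{p1,p4},{p2,p4},{p4,p6},{p1,p2,p4}}
  U12: {{p6},{p1,p2},{p1,p6},{p2,p6},{p3,p6},{p4,p6},{p1,p2,p4},{p1,p2,p6},{p2,p3,p6}}
  U13: {{p1,p4},{p1,p2,p4}} {{p3,p6},{p2,p3,p6}} {{p4,p6}}
  U23: {{p2,p3},{p3,p6},{p2,p3,p6}} {{p2,p4},{p1,p2,p4}} {{p4,p6}}
  U123: {{p3,p6},{p2,p3,p6}} {{p4,p6}} {{p1,p2,p4}}
C dims 5,7,3; δ0: rk 3, SNF 1^3; δ1: rk 3, SNF 1^3
Ȟ^0: (5−3)−0=2 ⇒ Z^2
Ȟ^1: (7−3)−3=1 ⇒ Z
Ȟ^2: (3−0)−3=0 ⇒ 0

Ȟ^0 ≅ Z^2, Ȟ^1 ≅ Z and Ȟ^2 ≅ 0


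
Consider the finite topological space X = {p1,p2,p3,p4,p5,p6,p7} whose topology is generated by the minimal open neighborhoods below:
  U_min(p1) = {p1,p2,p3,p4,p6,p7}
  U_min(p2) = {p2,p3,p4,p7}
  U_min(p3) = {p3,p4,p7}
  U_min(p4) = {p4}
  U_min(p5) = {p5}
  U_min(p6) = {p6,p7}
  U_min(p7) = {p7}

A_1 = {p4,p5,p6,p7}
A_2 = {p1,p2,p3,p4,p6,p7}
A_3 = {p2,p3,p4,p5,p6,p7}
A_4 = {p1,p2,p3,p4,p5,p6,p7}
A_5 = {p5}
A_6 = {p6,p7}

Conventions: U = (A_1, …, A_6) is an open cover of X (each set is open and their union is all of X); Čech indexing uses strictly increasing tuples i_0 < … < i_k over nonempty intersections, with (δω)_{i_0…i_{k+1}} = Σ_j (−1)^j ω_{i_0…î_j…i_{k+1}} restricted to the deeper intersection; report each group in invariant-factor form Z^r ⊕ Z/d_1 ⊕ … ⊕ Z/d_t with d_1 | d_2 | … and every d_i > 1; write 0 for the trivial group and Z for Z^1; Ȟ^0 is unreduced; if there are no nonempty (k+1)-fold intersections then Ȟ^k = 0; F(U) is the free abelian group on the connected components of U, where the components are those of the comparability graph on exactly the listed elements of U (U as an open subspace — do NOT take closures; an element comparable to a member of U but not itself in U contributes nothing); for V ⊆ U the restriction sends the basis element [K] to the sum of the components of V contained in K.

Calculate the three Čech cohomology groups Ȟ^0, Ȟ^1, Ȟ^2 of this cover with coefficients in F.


Ȟ^0 = Z^2,  Ȟ^1 = 0,  Ȟ^2 = 0

cover nerve:
  A12={p4,p6,p7} A13={p4,p5,p6,p7} A14={p4,p5,p6,p7} A15={p5} A16={p6,p7} A23={p2,p3,p4,p6,p7} A24={p1,p2,p3,p4,p6,p7} A26={p6,p7} A34={p2,p3,p4,p5,p6,p7} A35={p5} A36={p6,p7} A45={p5} A46={p6,p7}
  A123={p4,p6,p7} A124={p4,p6,p7} A126={p6,p7} A134={p4,p5,p6,p7} A135={p5} A136={p6,p7} A145={p5} A146={p6,p7} A234={p2,p3,p4,p6,p7} A236={p6,p7} A246={p6,p7} A345={p5} A346={p6,p7}
  A1234={p4,p6,p7} A1236={p6,p7} A1246={p6,p7} A1345={p5} A1346={p6,p7} A2346={p6,p7}
  A12346={p6,p7}
components per intersection:
  A1: {p4} {p5} {p6,p7}
  A2: {p1,p2,p3,p4,p6,p7}
  A3: {p2,p3,p4,p6,p7} {p5}
  A4: {p1,p2,p3,p4,p6,p7} {p5}
  A5: {p5}
  A6: {p6,p7}
  A12: {p4} {p6,p7}
  A13: {p4} {p5} {p6,p7}
  A14: {p4} {p5} {p6,p7}
  A15: {p5}
  A16: {p6,p7}
  A23: {p2,p3,p4,p6,p7}
  A24: {p1,p2,p3,p4,p6,p7}
  A26: {p6,p7}
  A34: {p2,p3,p4,p6,p7} {p5}
  A35: {p5}
  A36: {p6,p7}
  A45: {p5}
  A46: {p6,p7}
  A123: {p4} {p6,p7}
  A124: {p4} {p6,p7}
  A126: {p6,p7}
  A134: {p4} {p5} {p6,p7}
  A135: {p5}
  A136: {p6,p7}
  A145: {p5}
  A146: {p6,p7}
  A234: {p2,p3,p4,p6,p7}
  A236: {p6,p7}
  A246: {p6,p7}
  A345: {p5}
  A346: {p6,p7}
  A1234: {p4} {p6,p7}
  A1236: {p6,p7}
  A1246: {p6,p7}
  A1345: {p5}
  A1346: {p6,p7}
  A2346: {p6,p7}
  A12346: {p6,p7}
C dims 10,19,17,7; δ0: rk 8, SNF 1^8; δ1: rk 11, SNF 1^11; δ2: rk 6, SNF 1^6
Ȟ^0: (10−8)−0=2 ⇒ Z^2
Ȟ^1: (19−11)−8=0 ⇒ 0
Ȟ^2: (17−6)−11=0 ⇒ 0


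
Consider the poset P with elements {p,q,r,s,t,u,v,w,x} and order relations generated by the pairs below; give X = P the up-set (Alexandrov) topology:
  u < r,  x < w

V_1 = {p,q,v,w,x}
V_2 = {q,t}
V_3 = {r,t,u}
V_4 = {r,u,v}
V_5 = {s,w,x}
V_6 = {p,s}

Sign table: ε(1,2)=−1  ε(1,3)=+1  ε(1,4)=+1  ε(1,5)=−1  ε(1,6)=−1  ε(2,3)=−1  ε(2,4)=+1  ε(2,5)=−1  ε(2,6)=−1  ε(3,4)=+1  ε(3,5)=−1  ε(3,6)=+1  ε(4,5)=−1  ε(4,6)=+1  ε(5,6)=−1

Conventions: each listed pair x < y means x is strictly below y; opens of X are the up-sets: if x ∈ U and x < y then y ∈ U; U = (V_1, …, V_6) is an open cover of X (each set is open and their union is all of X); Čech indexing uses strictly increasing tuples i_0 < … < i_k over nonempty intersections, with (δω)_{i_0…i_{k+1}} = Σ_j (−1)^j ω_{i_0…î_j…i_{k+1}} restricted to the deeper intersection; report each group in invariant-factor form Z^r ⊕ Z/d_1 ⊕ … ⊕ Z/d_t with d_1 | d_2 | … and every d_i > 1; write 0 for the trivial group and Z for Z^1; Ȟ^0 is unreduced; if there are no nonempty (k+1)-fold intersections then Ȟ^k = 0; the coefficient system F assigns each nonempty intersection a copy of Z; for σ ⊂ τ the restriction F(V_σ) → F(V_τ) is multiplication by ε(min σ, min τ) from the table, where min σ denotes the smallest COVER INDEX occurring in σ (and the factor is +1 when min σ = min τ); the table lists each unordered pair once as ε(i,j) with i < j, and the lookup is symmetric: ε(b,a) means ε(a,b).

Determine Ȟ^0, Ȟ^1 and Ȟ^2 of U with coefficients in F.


cover nerve:
  V12={q} V14={v} V15={w,x} V16={p} V23={t} V34={r,u} V56={s}
C dims 6,7; δ0: rk 6, SNF 1^5·2
Ȟ^0: (6−6)−0=0 ⇒ 0
Ȟ^1: (7−0)−6=1 plus torsion [2] ⇒ Z ⊕ Z/2
Ȟ^2: (0−0)−0=0 ⇒ 0

Ȟ^0(U;F) ≅ 0, Ȟ^1(U;F) ≅ Z ⊕ Z/2, Ȟ^2(U;F) ≅ 0


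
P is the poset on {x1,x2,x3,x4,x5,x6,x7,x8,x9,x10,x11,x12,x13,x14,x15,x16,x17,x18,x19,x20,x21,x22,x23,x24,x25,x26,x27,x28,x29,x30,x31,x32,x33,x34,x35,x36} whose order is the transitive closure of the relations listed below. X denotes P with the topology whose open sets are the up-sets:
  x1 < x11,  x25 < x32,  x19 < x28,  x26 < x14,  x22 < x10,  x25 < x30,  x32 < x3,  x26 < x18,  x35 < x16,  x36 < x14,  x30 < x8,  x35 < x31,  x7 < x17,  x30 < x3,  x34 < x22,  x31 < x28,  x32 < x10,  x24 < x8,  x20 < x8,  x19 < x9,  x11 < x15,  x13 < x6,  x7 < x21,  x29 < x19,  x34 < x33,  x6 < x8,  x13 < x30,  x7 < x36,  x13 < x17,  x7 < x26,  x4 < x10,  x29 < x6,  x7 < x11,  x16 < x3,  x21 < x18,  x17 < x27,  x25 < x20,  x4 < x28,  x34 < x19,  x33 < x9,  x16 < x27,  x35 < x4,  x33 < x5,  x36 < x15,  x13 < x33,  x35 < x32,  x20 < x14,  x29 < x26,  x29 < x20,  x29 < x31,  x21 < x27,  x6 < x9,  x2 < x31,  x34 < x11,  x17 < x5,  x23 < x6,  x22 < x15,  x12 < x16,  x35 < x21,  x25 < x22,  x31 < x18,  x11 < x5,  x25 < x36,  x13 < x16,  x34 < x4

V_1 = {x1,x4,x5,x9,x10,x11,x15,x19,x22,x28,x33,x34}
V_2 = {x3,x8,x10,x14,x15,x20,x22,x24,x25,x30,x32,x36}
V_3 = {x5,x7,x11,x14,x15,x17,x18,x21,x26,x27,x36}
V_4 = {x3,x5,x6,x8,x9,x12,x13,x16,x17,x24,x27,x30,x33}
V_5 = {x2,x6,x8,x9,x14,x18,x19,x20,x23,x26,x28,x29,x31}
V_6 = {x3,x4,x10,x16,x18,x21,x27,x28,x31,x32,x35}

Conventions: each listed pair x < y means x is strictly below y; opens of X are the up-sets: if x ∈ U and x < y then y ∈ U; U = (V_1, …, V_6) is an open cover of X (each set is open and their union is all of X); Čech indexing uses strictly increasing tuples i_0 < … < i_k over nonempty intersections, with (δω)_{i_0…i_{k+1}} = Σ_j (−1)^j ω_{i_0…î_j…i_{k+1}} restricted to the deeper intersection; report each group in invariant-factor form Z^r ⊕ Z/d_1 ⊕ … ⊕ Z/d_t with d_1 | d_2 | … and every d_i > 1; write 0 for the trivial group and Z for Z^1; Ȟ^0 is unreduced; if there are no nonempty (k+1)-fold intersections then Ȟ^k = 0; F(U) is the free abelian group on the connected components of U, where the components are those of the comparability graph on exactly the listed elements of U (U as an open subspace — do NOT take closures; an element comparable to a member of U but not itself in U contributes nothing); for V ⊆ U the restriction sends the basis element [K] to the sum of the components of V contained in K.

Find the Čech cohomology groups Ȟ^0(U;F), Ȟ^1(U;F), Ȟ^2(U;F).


Ȟ^0(U;F) ≅ Z,  Ȟ^1(U;F) ≅ 0,  Ȟ^2(U;F) ≅ Z/2

cover nerve:
  V12={x10,x15,x22} V13={x5,x11,x15} V14={x5,x9,x33} V15={x9,x19,x28} V16={x4,x10,x28} V23={x14,x15,x36} V24={x3,x8,x24,x30} V25={x8,x14,x20} V26={x3,x10,x32} V34={x5,x17,x27} V35={x14,x18,x26} V36={x18,x21,x27} V45={x6,x8,x9} V46={x3,x16,x27} V56={x18,x28,x31}
  V123={x15} V126={x10} V134={x5} V145={x9} V156={x28} V235={x14} V245={x8} V246={x3} V346={x27} V356={x18}
components per intersection:
  V1: {x1,x4,x5,x9,x10,x11,x15,x19,x22,x28,x33,x34}
  V2: {x3,x8,x10,x14,x15,x20,x22,x24,x25,x30,x32,x36}
  V3: {x5,x7,x11,x14,x15,x17,x18,x21,x26,x27,x36}
  V4: {x3,x5,x6,x8,x9,x12,x13,x16,x17,x24,x27,x30,x33}
  V5: {x2,x6,x8,x9,x14,x18,x19,x20,x23,x26,x28,x29,x31}
  V6: {x3,x4,x10,x16,x18,x21,x27,x28,x31,x32,x35}
  V12: {x10,x15,x22}
  V13: {x5,x11,x15}
  V14: {x5,x9,x33}
  V15: {x9,x19,x28}
  V16: {x4,x10,x28}
  V23: {x14,x15,x36}
  V24: {x3,x8,x24,x30}
  V25: {x8,x14,x20}
  V26: {x3,x10,x32}
  V34: {x5,x17,x27}
  V35: {x14,x18,x26}
  V36: {x18,x21,x27}
  V45: {x6,x8,x9}
  V46: {x3,x16,x27}
  V56: {x18,x28,x31}
  V123: {x15}
  V126: {x10}
  V134: {x5}
  V145: {x9}
  V156: {x28}
  V235: {x14}
  V245: {x8}
  V246: {x3}
  V346: {x27}
  V356: {x18}
C dims 6,15,10; δ0: rk 5, SNF 1^5; δ1: rk 10, SNF 1^9·2
Ȟ^0: (6−5)−0=1 ⇒ Z
Ȟ^1: (15−10)−5=0 ⇒ 0
Ȟ^2: (10−0)−10=0 plus torsion [2] ⇒ Z/2


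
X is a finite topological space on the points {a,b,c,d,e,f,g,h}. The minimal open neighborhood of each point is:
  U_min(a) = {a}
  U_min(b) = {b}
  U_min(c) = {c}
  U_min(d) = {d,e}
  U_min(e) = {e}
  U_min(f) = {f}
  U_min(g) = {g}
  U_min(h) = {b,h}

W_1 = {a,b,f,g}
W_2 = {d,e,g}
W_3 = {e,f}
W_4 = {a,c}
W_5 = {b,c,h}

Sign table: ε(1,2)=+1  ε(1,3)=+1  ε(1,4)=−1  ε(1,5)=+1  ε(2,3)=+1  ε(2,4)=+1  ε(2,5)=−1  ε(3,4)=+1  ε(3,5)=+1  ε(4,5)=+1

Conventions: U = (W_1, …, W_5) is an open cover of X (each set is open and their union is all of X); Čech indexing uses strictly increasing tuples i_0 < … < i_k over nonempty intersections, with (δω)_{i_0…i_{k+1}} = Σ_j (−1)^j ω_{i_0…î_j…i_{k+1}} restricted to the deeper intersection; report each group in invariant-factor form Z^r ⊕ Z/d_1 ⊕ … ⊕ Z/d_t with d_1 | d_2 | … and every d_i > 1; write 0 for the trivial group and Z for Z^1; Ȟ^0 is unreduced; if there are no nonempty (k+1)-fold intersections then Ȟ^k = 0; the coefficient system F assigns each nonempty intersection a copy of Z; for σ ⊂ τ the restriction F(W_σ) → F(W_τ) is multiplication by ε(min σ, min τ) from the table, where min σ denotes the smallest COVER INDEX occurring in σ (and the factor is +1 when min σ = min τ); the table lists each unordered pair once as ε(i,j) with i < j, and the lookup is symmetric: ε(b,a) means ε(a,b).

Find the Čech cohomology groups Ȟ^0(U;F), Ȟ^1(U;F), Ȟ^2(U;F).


Ȟ^0 = 0, Ȟ^1 = Z ⊕ Z/2 and Ȟ^2 = 0

nonempty overlaps:
  W12={g} W13={f} W14={a} W15={b} W23={e} W45={c}
C dims 5,6; δ0: rk 5, SNF 1^4·2
degree 0: 5−5−0 = 0 → Ȟ^0 ≅ 0
degree 1: 6−0−5 = 1 plus torsion [2] → Ȟ^1 ≅ Z ⊕ Z/2
degree 2: 0−0−0 = 0 → Ȟ^2 ≅ 0


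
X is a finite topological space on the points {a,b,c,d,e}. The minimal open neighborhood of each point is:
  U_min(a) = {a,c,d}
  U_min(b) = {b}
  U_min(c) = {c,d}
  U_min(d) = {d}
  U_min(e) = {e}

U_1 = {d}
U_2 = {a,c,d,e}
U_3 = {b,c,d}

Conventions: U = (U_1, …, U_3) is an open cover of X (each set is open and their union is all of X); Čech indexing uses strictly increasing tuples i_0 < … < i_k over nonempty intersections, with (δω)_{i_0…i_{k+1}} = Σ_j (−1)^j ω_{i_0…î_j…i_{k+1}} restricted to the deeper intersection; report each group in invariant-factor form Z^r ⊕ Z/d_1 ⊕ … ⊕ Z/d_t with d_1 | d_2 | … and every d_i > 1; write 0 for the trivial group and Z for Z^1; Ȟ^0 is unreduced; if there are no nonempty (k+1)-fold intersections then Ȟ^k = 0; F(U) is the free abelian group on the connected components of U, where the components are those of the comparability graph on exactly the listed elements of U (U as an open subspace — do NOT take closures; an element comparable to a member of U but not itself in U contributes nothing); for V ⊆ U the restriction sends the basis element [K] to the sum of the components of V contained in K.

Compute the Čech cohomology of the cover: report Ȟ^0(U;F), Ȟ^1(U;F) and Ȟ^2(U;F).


Ȟ^0 ≅ Z^3, Ȟ^1 ≅ 0 and Ȟ^2 ≅ 0

cover nerve:
  U12={d} U13={d} U23={c,d}
  U123={d}
components per intersection:
  U1: {d}
  U2: {a,c,d} {e}
  U3: {b} {c,d}
  U12: {d}
  U13: {d}
  U23: {c,d}
  U123: {d}
C dims 5,3,1; δ0: rk 2, SNF 1^2; δ1: rk 1, SNF 1^1
Ȟ^0: (5−2)−0=3 ⇒ Z^3
Ȟ^1: (3−1)−2=0 ⇒ 0
Ȟ^2: (1−0)−1=0 ⇒ 0


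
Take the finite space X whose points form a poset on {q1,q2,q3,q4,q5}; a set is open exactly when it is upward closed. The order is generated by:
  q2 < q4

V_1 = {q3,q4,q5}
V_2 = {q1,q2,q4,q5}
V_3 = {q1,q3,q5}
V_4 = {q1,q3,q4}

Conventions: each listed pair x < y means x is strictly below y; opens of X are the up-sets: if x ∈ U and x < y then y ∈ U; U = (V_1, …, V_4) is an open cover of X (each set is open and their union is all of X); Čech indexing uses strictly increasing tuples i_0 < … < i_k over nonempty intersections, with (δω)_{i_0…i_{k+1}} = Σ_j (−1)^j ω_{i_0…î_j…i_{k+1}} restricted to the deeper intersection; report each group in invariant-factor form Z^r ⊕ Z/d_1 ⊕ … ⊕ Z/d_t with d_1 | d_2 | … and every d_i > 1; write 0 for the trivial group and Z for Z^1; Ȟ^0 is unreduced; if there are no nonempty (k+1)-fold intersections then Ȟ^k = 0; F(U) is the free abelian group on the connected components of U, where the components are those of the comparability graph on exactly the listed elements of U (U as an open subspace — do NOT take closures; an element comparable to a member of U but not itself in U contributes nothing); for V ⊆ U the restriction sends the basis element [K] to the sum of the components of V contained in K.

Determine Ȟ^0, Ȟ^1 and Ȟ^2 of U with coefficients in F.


Ȟ^0(U;F) ≅ Z^4, Ȟ^1(U;F) ≅ 0, Ȟ^2(U;F) ≅ 0

nerve simplices:
  V12={q4,q5} V13={q3,q5} V14={q3,q4} V23={q1,q5} V24={q1,q4} V34={q1,q3}
  V123={q5} V124={q4} V134={q3} V234={q1}
components per intersection:
  V1: {q3} {q4} {q5}
  V2: {q1} {q2,q4} {q5}
  V3: {q1} {q3} {q5}
  V4: {q1} {q3} {q4}
  V12: {q4} {q5}
  V13: {q3} {q5}
  V14: {q3} {q4}
  V23: {q1} {q5}
  V24: {q1} {q4}
  V34: {q1} {q3}
  V123: {q5}
  V124: {q4}
  V134: {q3}
  V234: {q1}
C dims 12,12,4; δ0: rk 8, SNF 1^8; δ1: rk 4, SNF 1^4
degree 0: 12−8−0 = 4 → Ȟ^0 ≅ Z^4
degree 1: 12−4−8 = 0 → Ȟ^1 ≅ 0
degree 2: 4−0−4 = 0 → Ȟ^2 ≅ 0


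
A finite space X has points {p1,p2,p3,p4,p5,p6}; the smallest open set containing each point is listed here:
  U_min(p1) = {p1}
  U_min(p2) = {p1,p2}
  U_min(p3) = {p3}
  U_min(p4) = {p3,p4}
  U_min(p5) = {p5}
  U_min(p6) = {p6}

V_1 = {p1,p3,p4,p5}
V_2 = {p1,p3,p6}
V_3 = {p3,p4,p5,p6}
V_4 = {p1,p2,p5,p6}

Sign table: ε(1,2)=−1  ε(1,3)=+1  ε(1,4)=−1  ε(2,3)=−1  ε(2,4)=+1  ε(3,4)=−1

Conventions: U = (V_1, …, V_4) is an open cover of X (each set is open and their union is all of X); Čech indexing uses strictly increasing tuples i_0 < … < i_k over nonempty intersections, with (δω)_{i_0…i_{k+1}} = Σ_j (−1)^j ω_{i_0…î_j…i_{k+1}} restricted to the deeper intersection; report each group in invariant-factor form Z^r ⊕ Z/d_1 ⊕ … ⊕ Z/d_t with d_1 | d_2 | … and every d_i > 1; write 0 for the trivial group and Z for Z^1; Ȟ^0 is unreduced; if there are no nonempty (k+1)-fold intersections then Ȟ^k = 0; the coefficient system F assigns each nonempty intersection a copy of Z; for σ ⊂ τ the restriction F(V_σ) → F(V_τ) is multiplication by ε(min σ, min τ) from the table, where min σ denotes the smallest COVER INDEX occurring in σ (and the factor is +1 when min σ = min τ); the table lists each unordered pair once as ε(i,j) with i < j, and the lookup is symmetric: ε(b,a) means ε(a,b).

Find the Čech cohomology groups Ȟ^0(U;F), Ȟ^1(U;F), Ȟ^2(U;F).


nerve simplices:
  V12={p1,p3} V13={p3,p4,p5} V14={p1,p5} V23={p3,p6} V24={p1,p6} V34={p5,p6}
  V123={p3} V124={p1} V134={p5} V234={p6}
C dims 4,6,4; δ0: rk 3, SNF 1^3; δ1: rk 3, SNF 1^3
degree 0: 4−3−0 = 1 → Ȟ^0 ≅ Z
degree 1: 6−3−3 = 0 → Ȟ^1 ≅ 0
degree 2: 4−0−3 = 1 → Ȟ^2 ≅ Z

Ȟ^0 = Z, Ȟ^1 = 0, Ȟ^2 = Z


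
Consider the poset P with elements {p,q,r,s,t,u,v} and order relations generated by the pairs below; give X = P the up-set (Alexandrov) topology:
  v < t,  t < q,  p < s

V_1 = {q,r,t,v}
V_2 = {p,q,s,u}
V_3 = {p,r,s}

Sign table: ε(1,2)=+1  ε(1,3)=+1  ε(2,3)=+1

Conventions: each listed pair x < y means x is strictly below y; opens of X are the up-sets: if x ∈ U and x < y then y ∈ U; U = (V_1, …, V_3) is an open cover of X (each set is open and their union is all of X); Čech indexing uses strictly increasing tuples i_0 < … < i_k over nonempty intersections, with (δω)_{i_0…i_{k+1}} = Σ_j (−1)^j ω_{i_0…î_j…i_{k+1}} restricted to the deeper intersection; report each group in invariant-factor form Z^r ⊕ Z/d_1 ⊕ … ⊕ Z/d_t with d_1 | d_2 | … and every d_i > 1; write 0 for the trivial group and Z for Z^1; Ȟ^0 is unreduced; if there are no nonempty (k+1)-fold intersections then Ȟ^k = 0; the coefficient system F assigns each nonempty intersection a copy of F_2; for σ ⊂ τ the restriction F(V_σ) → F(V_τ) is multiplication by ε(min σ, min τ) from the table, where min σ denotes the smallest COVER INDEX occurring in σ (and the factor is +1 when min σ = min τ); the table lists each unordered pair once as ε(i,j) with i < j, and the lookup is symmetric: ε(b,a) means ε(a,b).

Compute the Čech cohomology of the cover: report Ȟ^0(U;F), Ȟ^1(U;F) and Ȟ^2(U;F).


nonempty intersections:
  V12={q} V13={r} V23={p,s}
C dims 3,3; δ0: rk_F2 2
Ȟ^0: (3−2)−0=1 ⇒ Z/2
Ȟ^1: (3−0)−2=1 ⇒ Z/2
Ȟ^2: (0−0)−0=0 ⇒ 0

Ȟ^0 = Z/2, Ȟ^1 = Z/2, Ȟ^2 = 0


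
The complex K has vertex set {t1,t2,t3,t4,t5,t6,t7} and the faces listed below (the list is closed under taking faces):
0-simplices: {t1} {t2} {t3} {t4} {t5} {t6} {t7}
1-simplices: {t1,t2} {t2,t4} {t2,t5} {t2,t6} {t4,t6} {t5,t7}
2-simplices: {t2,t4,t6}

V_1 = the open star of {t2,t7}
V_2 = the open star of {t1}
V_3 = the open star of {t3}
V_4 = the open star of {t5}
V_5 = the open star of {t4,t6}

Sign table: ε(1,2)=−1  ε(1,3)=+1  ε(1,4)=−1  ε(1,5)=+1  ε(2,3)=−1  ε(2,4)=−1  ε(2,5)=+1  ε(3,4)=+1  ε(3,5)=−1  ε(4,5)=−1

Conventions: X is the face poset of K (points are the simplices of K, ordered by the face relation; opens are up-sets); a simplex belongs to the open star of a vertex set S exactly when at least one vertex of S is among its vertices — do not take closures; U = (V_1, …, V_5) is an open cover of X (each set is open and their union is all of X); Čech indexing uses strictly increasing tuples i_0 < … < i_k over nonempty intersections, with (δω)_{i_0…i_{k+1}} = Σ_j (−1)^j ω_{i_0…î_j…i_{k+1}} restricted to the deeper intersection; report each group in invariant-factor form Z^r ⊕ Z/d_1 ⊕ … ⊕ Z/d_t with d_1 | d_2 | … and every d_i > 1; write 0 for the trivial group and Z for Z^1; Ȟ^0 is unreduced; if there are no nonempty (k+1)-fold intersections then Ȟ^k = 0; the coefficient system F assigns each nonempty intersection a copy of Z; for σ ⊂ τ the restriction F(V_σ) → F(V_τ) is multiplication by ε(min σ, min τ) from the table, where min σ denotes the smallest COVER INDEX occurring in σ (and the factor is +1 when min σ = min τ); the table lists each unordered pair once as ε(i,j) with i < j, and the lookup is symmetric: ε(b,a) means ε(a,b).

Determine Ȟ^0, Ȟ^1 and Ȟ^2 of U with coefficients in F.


Ȟ^0 ≅ Z^2,  Ȟ^1 ≅ 0,  Ȟ^2 ≅ 0

nerve of the cover:
  V1={{t2},{t7},{t1,t2},{t2,t4},{t2,t5},{t2,t6},{t5,t7},{t2,t4,t6}} V2={{t1},{t1,t2}} V3={{t3}} V4={{t5},{t2,t5},{t5,t7}} V5={{t4},{t6},{t2,t4},{t2,t6},{t4,t6},{t2,t4,t6}}
  V12={{t1,t2}} V14={{t2,t5},{t5,t7}} V15={{t2,t4},{t2,t6},{t2,t4,t6}}
C dims 5,3; δ0: rk 3, SNF 1^3
Ȟ^0 = (5 − 3) − 0 = 2, so Ȟ^0 ≅ Z^2
Ȟ^1 = (3 − 0) − 3 = 0, so Ȟ^1 ≅ 0
Ȟ^2 = (0 − 0) − 0 = 0, so Ȟ^2 ≅ 0


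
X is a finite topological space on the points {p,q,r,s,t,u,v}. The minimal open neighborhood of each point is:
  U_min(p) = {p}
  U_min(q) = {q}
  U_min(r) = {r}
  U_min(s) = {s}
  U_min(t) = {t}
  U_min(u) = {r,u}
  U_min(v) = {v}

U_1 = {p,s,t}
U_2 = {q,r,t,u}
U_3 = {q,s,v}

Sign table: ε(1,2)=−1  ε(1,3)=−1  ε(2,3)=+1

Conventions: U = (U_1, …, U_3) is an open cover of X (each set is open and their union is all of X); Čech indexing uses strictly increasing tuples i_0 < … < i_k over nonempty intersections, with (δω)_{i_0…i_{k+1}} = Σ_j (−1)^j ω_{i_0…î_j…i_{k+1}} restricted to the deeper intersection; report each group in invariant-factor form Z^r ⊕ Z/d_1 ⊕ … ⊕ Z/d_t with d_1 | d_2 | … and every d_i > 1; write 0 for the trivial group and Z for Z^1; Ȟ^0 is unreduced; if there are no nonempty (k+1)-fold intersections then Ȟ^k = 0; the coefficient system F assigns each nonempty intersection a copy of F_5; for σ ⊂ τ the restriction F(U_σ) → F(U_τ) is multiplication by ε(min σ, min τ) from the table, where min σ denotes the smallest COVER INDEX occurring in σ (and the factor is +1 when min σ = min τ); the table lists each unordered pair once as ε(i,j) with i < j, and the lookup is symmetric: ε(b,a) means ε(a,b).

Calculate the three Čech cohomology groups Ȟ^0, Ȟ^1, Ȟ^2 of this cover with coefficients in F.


Ȟ^0(U;F) ≅ Z/5; Ȟ^1(U;F) ≅ Z/5; Ȟ^2(U;F) ≅ 0

cover nerve:
  U12={t} U13={s} U23={q}
C dims 3,3; δ0: rk_F5 2
Ȟ^0: (3−2)−0=1 ⇒ Z/5
Ȟ^1: (3−0)−2=1 ⇒ Z/5
Ȟ^2: (0−0)−0=0 ⇒ 0


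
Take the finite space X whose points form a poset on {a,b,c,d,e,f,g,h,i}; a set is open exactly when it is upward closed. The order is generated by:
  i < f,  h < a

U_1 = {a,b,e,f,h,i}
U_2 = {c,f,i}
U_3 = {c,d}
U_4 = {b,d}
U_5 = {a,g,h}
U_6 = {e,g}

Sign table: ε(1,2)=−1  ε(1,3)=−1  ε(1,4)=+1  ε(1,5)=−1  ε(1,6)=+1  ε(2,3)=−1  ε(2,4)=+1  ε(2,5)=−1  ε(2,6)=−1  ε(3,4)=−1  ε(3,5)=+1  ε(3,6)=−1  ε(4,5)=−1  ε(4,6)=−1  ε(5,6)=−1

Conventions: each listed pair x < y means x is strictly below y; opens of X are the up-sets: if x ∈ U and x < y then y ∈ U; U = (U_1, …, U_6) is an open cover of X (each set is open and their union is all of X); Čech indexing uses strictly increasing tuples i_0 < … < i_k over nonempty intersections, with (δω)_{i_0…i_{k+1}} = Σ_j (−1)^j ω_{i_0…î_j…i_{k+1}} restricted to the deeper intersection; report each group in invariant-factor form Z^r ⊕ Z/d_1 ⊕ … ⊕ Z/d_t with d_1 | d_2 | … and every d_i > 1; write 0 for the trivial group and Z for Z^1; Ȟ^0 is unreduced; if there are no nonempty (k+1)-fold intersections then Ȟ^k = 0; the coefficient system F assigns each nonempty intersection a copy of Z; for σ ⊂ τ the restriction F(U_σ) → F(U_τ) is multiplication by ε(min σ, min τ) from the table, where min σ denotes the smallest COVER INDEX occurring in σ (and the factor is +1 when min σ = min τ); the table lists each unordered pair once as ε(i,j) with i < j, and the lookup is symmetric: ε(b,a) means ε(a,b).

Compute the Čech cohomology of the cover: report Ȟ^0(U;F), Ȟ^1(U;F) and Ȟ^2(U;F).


nerve simplices:
  U12={f,i} U14={b} U15={a,h} U16={e} U23={c} U34={d} U56={g}
C dims 6,7; δ0: rk 6, SNF 1^5·2
degree 0: 6−6−0 = 0 → Ȟ^0 ≅ 0
degree 1: 7−0−6 = 1 plus torsion [2] → Ȟ^1 ≅ Z ⊕ Z/2
degree 2: 0−0−0 = 0 → Ȟ^2 ≅ 0

Ȟ^0 = 0; Ȟ^1 = Z ⊕ Z/2; Ȟ^2 = 0


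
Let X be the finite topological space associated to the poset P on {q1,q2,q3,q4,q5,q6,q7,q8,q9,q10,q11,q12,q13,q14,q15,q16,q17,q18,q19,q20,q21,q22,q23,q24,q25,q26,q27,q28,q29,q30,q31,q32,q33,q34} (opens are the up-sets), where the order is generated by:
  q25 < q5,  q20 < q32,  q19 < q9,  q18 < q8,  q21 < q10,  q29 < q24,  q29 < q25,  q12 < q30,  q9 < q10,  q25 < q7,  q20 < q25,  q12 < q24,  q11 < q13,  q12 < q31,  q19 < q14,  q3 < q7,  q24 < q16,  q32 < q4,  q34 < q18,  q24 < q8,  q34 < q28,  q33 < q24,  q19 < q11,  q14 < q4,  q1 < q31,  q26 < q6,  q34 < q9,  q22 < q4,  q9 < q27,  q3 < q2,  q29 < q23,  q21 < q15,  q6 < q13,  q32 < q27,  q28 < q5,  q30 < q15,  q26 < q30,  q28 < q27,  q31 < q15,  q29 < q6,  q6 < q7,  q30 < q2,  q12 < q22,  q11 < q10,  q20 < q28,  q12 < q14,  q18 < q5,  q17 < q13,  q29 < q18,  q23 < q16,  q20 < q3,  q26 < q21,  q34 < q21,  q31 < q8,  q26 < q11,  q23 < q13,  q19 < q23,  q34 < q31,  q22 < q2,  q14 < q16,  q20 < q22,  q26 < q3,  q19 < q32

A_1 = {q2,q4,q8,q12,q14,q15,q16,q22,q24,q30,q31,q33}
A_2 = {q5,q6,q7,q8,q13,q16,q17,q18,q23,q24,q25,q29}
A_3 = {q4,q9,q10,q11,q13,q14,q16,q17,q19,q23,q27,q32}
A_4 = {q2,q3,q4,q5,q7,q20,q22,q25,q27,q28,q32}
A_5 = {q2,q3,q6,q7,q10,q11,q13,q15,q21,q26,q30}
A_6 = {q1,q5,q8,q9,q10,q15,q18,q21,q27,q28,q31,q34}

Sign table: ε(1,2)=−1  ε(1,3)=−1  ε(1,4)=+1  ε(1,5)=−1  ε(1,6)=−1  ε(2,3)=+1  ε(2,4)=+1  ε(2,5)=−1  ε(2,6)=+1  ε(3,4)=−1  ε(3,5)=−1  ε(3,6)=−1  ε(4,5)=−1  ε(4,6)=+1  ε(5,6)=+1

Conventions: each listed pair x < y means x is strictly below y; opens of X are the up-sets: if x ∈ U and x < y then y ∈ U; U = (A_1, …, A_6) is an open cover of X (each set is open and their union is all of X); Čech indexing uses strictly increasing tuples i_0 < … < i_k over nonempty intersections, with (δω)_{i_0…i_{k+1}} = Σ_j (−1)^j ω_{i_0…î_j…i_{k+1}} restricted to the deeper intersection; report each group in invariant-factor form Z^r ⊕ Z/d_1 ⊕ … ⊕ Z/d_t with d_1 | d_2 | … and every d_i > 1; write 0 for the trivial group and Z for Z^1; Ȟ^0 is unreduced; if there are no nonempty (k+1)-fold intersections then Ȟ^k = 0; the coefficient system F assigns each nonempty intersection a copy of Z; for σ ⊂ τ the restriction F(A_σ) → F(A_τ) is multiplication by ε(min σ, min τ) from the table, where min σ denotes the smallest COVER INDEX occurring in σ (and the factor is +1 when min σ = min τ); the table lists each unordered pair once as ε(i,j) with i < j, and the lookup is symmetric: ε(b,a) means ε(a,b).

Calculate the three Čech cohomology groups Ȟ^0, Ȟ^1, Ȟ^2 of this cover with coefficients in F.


Ȟ^0 ≅ 0; Ȟ^1 ≅ Z/2; Ȟ^2 ≅ Z

nerve of the cover:
  A12={q8,q16,q24} A13={q4,q14,q16} A14={q2,q4,q22} A15={q2,q15,q30} A16={q8,q15,q31} A23={q13,q16,q17,q23} A24={q5,q7,q25} A25={q6,q7,q13} A26={q5,q8,q18} A34={q4,q27,q32} A35={q10,q11,q13} A36={q9,q10,q27} A45={q2,q3,q7} A46={q5,q27,q28} A56={q10,q15,q21}
  A123={q16} A126={q8} A134={q4} A145={q2} A156={q15} A235={q13} A245={q7} A246={q5} A346={q27} A356={q10}
C dims 6,15,10; δ0: rk 6, SNF 1^5·2; δ1: rk 9, SNF 1^9
Ȟ^0 = (6 − 6) − 0 = 0, so Ȟ^0 ≅ 0
Ȟ^1 = (15 − 9) − 6 = 0 plus torsion [2], so Ȟ^1 ≅ Z/2
Ȟ^2 = (10 − 0) − 9 = 1, so Ȟ^2 ≅ Z


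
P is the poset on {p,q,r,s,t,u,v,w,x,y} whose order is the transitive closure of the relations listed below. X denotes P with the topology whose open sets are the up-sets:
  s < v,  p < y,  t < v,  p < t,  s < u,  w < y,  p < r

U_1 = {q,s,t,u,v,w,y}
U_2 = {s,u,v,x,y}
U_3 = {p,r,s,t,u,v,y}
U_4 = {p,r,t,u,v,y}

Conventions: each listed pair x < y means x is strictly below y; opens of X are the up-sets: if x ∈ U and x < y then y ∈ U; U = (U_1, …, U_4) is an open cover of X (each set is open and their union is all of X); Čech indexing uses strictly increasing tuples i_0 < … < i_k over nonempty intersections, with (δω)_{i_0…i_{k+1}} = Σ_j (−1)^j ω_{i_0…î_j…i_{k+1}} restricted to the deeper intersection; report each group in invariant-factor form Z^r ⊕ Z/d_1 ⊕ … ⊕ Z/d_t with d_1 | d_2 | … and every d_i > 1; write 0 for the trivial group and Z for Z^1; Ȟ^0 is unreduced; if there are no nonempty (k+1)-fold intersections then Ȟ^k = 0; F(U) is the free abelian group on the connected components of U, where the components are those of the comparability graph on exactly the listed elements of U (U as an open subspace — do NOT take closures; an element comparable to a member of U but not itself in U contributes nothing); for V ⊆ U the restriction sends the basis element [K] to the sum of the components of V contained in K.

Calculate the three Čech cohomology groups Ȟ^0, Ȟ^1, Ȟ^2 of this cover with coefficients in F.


Ȟ^0 = Z^3, Ȟ^1 = 0, Ȟ^2 = 0

nonempty overlaps:
  U12={s,u,v,y} U13={s,t,u,v,y} U14={t,u,v,y} U23={s,u,v,y} U24={u,v,y} U34={p,r,t,u,v,y}
  U123={s,u,v,y} U124={u,v,y} U134={t,u,v,y} U234={u,v,y}
  U1234={u,v,y}
components per intersection:
  U1: {q} {s,t,u,v} {w,y}
  U2: {s,u,v} {x} {y}
  U3: {p,r,s,t,u,v,y}
  U4: {p,r,t,v,y} {u}
  U12: {s,u,v} {y}
  U13: {s,t,u,v} {y}
  U14: {t,v} {u} {y}
  U23: {s,u,v} {y}
  U24: {u} {v} {y}
  U34: {p,r,t,v,y} {u}
  U123: {s,u,v} {y}
  U124: {u} {v} {y}
  U134: {t,v} {u} {y}
  U234: {u} {v} {y}
  U1234: {u} {v} {y}
C dims 9,14,11,3; δ0: rk 6, SNF 1^6; δ1: rk 8, SNF 1^8; δ2: rk 3, SNF 1^3
degree 0: 9−6−0 = 3 → Ȟ^0 ≅ Z^3
degree 1: 14−8−6 = 0 → Ȟ^1 ≅ 0
degree 2: 11−3−8 = 0 → Ȟ^2 ≅ 0


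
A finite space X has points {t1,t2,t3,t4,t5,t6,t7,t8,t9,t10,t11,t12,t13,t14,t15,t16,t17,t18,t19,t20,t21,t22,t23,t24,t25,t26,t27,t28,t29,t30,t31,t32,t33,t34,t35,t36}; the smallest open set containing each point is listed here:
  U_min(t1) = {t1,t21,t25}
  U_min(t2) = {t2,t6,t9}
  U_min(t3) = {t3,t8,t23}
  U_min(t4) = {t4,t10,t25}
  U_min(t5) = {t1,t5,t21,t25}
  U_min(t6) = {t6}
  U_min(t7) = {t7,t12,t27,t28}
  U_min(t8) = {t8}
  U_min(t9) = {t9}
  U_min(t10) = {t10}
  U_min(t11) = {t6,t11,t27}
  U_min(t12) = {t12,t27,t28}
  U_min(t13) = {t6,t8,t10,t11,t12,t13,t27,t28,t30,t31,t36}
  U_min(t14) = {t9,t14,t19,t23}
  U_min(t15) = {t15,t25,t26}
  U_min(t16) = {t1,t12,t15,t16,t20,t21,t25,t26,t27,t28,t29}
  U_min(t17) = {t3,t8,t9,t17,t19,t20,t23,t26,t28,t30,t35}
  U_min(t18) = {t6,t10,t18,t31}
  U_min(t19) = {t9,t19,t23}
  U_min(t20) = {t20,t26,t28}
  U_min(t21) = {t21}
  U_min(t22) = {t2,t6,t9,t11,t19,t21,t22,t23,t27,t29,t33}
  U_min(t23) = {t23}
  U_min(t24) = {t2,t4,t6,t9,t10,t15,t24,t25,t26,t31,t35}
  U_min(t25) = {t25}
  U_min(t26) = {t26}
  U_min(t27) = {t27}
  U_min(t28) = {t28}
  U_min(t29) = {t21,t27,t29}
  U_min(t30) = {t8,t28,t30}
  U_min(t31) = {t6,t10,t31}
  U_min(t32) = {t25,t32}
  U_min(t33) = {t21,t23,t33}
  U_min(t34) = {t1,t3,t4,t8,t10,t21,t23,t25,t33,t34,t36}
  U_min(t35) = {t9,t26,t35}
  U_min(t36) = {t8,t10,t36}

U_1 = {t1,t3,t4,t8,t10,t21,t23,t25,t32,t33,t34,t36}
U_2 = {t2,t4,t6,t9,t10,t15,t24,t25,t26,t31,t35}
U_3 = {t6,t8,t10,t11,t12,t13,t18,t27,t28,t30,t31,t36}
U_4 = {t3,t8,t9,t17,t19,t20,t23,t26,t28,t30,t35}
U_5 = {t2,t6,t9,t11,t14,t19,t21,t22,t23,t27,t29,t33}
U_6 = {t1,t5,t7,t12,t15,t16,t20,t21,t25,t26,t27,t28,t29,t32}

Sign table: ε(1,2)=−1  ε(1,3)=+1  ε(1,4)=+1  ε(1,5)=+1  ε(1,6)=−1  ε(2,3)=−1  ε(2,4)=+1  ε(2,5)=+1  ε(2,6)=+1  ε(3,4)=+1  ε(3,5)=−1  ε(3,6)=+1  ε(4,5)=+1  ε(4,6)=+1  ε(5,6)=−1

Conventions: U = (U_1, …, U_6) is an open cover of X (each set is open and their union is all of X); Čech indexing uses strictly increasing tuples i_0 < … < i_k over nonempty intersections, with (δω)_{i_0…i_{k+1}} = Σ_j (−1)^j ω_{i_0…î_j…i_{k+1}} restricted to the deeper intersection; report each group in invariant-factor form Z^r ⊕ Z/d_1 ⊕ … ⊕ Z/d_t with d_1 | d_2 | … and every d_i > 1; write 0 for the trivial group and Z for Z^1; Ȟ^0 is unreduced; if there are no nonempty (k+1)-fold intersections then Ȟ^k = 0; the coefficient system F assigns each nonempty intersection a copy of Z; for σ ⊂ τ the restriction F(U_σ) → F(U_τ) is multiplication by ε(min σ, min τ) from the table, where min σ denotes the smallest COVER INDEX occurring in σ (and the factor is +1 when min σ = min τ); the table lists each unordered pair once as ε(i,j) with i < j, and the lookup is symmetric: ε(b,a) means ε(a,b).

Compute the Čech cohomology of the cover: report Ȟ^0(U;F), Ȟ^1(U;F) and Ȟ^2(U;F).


cover nerve:
  U12={t4,t10,t25} U13={t8,t10,t36} U14={t3,t8,t23} U15={t21,t23,t33} U16={t1,t21,t25,t32} U23={t6,t10,t31} U24={t9,t26,t35} U25={t2,t6,t9} U26={t15,t25,t26} U34={t8,t28,t30} U35={t6,t11,t27} U36={t12,t27,t28} U45={t9,t19,t23} U46={t20,t26,t28} U56={t21,t27,t29}
  U123={t10} U126={t25} U134={t8} U145={t23} U156={t21} U235={t6} U245={t9} U246={t26} U346={t28} U356={t27}
C dims 6,15,10; δ0: rk 6, SNF 1^5·2; δ1: rk 9, SNF 1^9
Ȟ^0: (6−6)−0=0 ⇒ 0
Ȟ^1: (15−9)−6=0 plus torsion [2] ⇒ Z/2
Ȟ^2: (10−0)−9=1 ⇒ Z

Ȟ^0 ≅ 0,  Ȟ^1 ≅ Z/2,  Ȟ^2 ≅ Z


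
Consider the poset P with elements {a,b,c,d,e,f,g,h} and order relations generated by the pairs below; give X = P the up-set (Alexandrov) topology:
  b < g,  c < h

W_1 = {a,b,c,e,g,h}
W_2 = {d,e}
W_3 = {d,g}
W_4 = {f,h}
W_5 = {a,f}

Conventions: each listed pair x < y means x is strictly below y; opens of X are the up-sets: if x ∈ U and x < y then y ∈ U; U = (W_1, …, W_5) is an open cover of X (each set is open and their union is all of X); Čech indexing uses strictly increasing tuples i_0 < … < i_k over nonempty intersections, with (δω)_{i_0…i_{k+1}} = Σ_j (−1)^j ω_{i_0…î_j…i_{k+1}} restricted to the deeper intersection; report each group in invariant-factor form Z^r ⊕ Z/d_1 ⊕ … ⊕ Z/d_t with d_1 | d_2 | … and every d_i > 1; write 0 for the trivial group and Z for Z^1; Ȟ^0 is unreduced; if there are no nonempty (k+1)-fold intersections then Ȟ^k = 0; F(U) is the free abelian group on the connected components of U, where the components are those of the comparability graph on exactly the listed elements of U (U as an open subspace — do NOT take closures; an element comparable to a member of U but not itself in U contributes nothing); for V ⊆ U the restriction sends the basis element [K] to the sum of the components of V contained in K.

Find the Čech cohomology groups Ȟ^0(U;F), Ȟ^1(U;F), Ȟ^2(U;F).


nonempty intersections:
  W12={e} W13={g} W14={h} W15={a} W23={d} W45={f}
components per intersection:
  W1: {a} {b,g} {c,h} {e}
  W2: {d} {e}
  W3: {d} {g}
  W4: {f} {h}
  W5: {a} {f}
  W12: {e}
  W13: {g}
  W14: {h}
  W15: {a}
  W23: {d}
  W45: {f}
C dims 12,6; δ0: rk 6, SNF 1^6
Ȟ^0: (12−6)−0=6 ⇒ Z^6
Ȟ^1: (6−0)−6=0 ⇒ 0
Ȟ^2: (0−0)−0=0 ⇒ 0

Ȟ^0(U;F) ≅ Z^6, Ȟ^1(U;F) ≅ 0, Ȟ^2(U;F) ≅ 0


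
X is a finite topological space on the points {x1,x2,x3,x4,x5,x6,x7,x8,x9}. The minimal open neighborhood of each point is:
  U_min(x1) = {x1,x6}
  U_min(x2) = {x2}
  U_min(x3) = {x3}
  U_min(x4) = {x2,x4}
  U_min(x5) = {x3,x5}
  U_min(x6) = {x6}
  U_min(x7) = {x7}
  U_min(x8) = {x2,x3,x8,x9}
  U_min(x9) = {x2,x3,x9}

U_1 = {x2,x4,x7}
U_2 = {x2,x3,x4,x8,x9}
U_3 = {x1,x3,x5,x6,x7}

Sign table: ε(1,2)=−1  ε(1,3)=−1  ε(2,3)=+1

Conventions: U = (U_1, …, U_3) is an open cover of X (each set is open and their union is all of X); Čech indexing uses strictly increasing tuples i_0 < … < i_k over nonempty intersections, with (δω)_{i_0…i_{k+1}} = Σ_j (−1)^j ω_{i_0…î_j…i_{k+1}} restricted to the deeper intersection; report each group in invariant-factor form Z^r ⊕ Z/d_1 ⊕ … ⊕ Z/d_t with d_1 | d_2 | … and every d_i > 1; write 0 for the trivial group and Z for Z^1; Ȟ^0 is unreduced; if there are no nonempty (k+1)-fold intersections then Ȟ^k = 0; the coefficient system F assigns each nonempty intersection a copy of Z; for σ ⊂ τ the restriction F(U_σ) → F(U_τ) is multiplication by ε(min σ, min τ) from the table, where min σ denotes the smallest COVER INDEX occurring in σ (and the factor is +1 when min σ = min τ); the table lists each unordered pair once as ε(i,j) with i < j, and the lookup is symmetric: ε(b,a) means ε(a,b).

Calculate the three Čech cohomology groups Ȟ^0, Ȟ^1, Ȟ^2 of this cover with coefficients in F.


Ȟ^0(U;F) ≅ Z; Ȟ^1(U;F) ≅ Z; Ȟ^2(U;F) ≅ 0

nonempty overlaps:
  U12={x2,x4} U13={x7} U23={x3}
C dims 3,3; δ0: rk 2, SNF 1^2
degree 0: 3−2−0 = 1 → Ȟ^0 ≅ Z
degree 1: 3−0−2 = 1 → Ȟ^1 ≅ Z
degree 2: 0−0−0 = 0 → Ȟ^2 ≅ 0


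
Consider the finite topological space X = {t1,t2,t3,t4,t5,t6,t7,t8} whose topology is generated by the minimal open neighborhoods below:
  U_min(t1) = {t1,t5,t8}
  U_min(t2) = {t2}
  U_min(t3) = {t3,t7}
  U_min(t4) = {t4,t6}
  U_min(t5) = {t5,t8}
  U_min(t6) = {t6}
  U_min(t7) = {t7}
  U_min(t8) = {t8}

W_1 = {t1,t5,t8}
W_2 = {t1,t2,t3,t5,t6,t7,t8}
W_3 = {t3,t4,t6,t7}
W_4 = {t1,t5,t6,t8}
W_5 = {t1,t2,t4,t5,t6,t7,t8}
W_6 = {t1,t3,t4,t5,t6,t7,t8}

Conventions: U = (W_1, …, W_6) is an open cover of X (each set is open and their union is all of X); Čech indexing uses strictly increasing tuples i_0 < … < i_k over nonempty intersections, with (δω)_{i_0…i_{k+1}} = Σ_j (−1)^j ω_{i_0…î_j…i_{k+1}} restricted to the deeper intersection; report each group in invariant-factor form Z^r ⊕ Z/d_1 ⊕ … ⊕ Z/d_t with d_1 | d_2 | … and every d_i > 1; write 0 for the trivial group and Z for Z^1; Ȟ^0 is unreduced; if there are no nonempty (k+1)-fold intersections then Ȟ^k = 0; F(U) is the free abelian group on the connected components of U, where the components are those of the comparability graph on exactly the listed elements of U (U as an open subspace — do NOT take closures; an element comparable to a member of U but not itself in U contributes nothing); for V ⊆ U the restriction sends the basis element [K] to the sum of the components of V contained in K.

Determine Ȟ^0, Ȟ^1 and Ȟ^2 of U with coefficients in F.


nonempty intersections:
  W12={t1,t5,t8} W14={t1,t5,t8} W15={t1,t5,t8} W16={t1,t5,t8} W23={t3,t6,t7} W24={t1,t5,t6,t8} W25={t1,t2,t5,t6,t7,t8} W26={t1,t3,t5,t6,t7,t8} W34={t6} W35={t4,t6,t7} W36={t3,t4,t6,t7} W45={t1,t5,t6,t8} W46={t1,t5,t6,t8} W56={t1,t4,t5,t6,t7,t8}
  W124={t1,t5,t8} W125={t1,t5,t8} W126={t1,t5,t8} W145={t1,t5,t8} W146={t1,t5,t8} W156={t1,t5,t8} W234={t6} W235={t6,t7} W236={t3,t6,t7} W245={t1,t5,t6,t8} W246={t1,t5,t6,t8} W256={t1,t5,t6,t7,t8} W345={t6} W346={t6} W356={t4,t6,t7} W456={t1,t5,t6,t8}
  W1245={t1,t5,t8} W1246={t1,t5,t8} W1256={t1,t5,t8} W1456={t1,t5,t8} W2345={t6} W2346={t6} W2356={t6,t7} W2456={t1,t5,t6,t8} W3456={t6}
  W12456={t1,t5,t8} W23456={t6}
components per intersection:
  W1: {t1,t5,t8}
  W2: {t1,t5,t8} {t2} {t3,t7} {t6}
  W3: {t3,t7} {t4,t6}
  W4: {t1,t5,t8} {t6}
  W5: {t1,t5,t8} {t2} {t4,t6} {t7}
  W6: {t1,t5,t8} {t3,t7} {t4,t6}
  W12: {t1,t5,t8}
  W14: {t1,t5,t8}
  W15: {t1,t5,t8}
  W16: {t1,t5,t8}
  W23: {t3,t7} {t6}
  W24: {t1,t5,t8} {t6}
  W25: {t1,t5,t8} {t2} {t6} {t7}
  W26: {t1,t5,t8} {t3,t7} {t6}
  W34: {t6}
  W35: {t4,t6} {t7}
  W36: {t3,t7} {t4,t6}
  W45: {t1,t5,t8} {t6}
  W46: {t1,t5,t8} {t6}
  W56: {t1,t5,t8} {t4,t6} {t7}
  W124: {t1,t5,t8}
  W125: {t1,t5,t8}
  W126: {t1,t5,t8}
  W145: {t1,t5,t8}
  W146: {t1,t5,t8}
  W156: {t1,t5,t8}
  W234: {t6}
  W235: {t6} {t7}
  W236: {t3,t7} {t6}
  W245: {t1,t5,t8} {t6}
  W246: {t1,t5,t8} {t6}
  W256: {t1,t5,t8} {t6} {t7}
  W345: {t6}
  W346: {t6}
  W356: {t4,t6} {t7}
  W456: {t1,t5,t8} {t6}
  W1245: {t1,t5,t8}
  W1246: {t1,t5,t8}
  W1256: {t1,t5,t8}
  W1456: {t1,t5,t8}
  W2345: {t6}
  W2346: {t6}
  W2356: {t6} {t7}
  W2456: {t1,t5,t8} {t6}
  W3456: {t6}
  W12456: {t1,t5,t8}
  W23456: {t6}
C dims 16,27,24,11; δ0: rk 12, SNF 1^12; δ1: rk 15, SNF 1^15; δ2: rk 9, SNF 1^9
Ȟ^0: (16−12)−0=4 ⇒ Z^4
Ȟ^1: (27−15)−12=0 ⇒ 0
Ȟ^2: (24−9)−15=0 ⇒ 0

Ȟ^0(U;F) ≅ Z^4, Ȟ^1(U;F) ≅ 0, Ȟ^2(U;F) ≅ 0
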